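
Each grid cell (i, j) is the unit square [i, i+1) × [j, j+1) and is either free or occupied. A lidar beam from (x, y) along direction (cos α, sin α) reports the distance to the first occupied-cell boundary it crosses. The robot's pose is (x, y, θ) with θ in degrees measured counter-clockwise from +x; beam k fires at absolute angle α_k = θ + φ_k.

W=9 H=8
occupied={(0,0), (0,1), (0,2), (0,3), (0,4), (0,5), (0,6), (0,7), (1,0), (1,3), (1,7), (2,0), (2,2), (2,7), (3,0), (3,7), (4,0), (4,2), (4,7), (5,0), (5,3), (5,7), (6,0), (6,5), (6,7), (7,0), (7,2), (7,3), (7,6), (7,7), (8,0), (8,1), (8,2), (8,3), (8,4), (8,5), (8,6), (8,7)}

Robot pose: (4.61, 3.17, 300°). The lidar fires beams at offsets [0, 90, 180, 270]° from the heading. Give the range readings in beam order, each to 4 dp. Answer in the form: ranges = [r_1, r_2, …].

beam 1: φ=0°, α=300°
  direction (0.5000, -0.8660); cell (4,3); t to first gridline: x 0.7800, y 0.1963 (then +2.0000 / +1.1547)
    (4,2) via y @ 0.1963  # hit
  → r_1 = 0.1963
beam 2: φ=90°, α=30°
  direction (0.8660, 0.5000); cell (4,3); t to first gridline: x 0.4503, y 1.6600 (then +1.1547 / +2.0000)
    (5,3) via x @ 0.4503  # hit
  → r_2 = 0.4503
beam 3: φ=180°, α=120°
  direction (-0.5000, 0.8660); cell (4,3); t to first gridline: x 1.2200, y 0.9584 (then +2.0000 / +1.1547)
    (4,4) via y @ 0.9584
    (3,4) via x @ 1.2200
    (3,5) via y @ 2.1131
    (2,5) via x @ 3.2200
    (2,6) via y @ 3.2678
    (2,7) via y @ 4.4225  # hit
  → r_3 = 4.4225
beam 4: φ=270°, α=210°
  direction (-0.8660, -0.5000); cell (4,3); t to first gridline: x 0.7044, y 0.3400 (then +1.1547 / +2.0000)
    (4,2) via y @ 0.3400  # hit
  → r_4 = 0.3400

ranges = [0.1963, 0.4503, 4.4225, 0.3400]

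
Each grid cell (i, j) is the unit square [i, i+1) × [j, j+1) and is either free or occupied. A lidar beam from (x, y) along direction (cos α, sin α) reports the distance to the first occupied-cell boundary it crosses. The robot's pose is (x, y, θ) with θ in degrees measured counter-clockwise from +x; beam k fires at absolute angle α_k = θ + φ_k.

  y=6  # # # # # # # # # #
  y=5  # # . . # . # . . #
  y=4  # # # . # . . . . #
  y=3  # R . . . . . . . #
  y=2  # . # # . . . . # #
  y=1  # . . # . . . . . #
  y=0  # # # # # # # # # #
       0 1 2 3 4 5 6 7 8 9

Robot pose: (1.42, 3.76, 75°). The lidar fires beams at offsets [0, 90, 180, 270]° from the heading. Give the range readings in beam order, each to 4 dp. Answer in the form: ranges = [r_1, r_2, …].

ranges = [0.2485, 0.4348, 1.6228, 7.8474]

beam 1: φ=0°, α=75°
  dir = (cos 75°, sin 75°) = (0.2588, 0.9659); from cell (1,3)
  next x-line at t=2.2409, next y-line at t=0.2485; Δt_x=3.8637, Δt_y=1.0353
    y: enter (1,4) at t=0.2485 ← occupied
  → r_1 = 0.2485
beam 2: φ=90°, α=165°
  dir = (cos 165°, sin 165°) = (-0.9659, 0.2588); from cell (1,3)
  next x-line at t=0.4348, next y-line at t=0.9273; Δt_x=1.0353, Δt_y=3.8637
    x: enter (0,3) at t=0.4348 ← occupied
  → r_2 = 0.4348
beam 3: φ=180°, α=255°
  dir = (cos 255°, sin 255°) = (-0.2588, -0.9659); from cell (1,3)
  next x-line at t=1.6228, next y-line at t=0.7868; Δt_x=3.8637, Δt_y=1.0353
    y: enter (1,2) at t=0.7868
    x: enter (0,2) at t=1.6228 ← occupied
  → r_3 = 1.6228
beam 4: φ=270°, α=345°
  dir = (cos 345°, sin 345°) = (0.9659, -0.2588); from cell (1,3)
  next x-line at t=0.6005, next y-line at t=2.9364; Δt_x=1.0353, Δt_y=3.8637
    x: enter (2,3) at t=0.6005
    x: enter (3,3) at t=1.6357
    x: enter (4,3) at t=2.6710
    y: enter (4,2) at t=2.9364
    x: enter (5,2) at t=3.7063
    x: enter (6,2) at t=4.7416
    x: enter (7,2) at t=5.7768
    y: enter (7,1) at t=6.8001
    x: enter (8,1) at t=6.8121
    x: enter (9,1) at t=7.8474 ← occupied
  → r_4 = 7.8474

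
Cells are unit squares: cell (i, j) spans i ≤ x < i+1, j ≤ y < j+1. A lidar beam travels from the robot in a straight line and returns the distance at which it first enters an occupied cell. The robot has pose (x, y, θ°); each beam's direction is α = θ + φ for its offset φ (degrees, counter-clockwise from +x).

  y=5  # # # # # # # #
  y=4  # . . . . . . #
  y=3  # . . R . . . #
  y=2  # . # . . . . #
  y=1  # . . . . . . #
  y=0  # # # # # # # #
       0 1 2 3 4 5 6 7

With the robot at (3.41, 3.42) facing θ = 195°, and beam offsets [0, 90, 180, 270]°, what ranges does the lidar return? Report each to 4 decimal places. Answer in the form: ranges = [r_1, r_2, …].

beam 1: φ=0°, α=195°
  d=(-0.9659,-0.2588)  start (3,3)  tX=0.4245 tY=1.6228  stride 1/|dx|=1.0353 1/|dy|=3.8637
    cross x-line → (2,3), t=0.4245
    cross x-line → (1,3), t=1.4597
    cross y-line → (1,2), t=1.6228
    cross x-line → (0,2), t=2.4950 (wall)
  → r_1 = 2.4950
beam 2: φ=90°, α=285°
  d=(0.2588,-0.9659)  start (3,3)  tX=2.2796 tY=0.4348  stride 1/|dx|=3.8637 1/|dy|=1.0353
    cross y-line → (3,2), t=0.4348
    cross y-line → (3,1), t=1.4701
    cross x-line → (4,1), t=2.2796
    cross y-line → (4,0), t=2.5054 (wall)
  → r_2 = 2.5054
beam 3: φ=180°, α=15°
  d=(0.9659,0.2588)  start (3,3)  tX=0.6108 tY=2.2409  stride 1/|dx|=1.0353 1/|dy|=3.8637
    cross x-line → (4,3), t=0.6108
    cross x-line → (5,3), t=1.6461
    cross y-line → (5,4), t=2.2409
    cross x-line → (6,4), t=2.6814
    cross x-line → (7,4), t=3.7166 (wall)
  → r_3 = 3.7166
beam 4: φ=270°, α=105°
  d=(-0.2588,0.9659)  start (3,3)  tX=1.5841 tY=0.6005  stride 1/|dx|=3.8637 1/|dy|=1.0353
    cross y-line → (3,4), t=0.6005
    cross x-line → (2,4), t=1.5841
    cross y-line → (2,5), t=1.6357 (wall)
  → r_4 = 1.6357

ranges = [2.4950, 2.5054, 3.7166, 1.6357]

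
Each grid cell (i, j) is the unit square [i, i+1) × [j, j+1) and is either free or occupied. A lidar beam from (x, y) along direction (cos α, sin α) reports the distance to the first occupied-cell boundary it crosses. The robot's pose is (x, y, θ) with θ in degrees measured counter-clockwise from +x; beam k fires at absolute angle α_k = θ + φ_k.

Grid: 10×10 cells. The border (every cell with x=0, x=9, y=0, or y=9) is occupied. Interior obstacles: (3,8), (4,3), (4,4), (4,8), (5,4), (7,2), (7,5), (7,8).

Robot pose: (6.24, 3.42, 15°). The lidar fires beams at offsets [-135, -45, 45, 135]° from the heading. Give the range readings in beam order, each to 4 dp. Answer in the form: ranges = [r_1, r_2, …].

beam 1: φ=-135°, α=240°
  dir = (cos 240°, sin 240°) = (-0.5000, -0.8660); from cell (6,3)
  next x-line at t=0.4800, next y-line at t=0.4850; Δt_x=2.0000, Δt_y=1.1547
    x: enter (5,3) at t=0.4800
    y: enter (5,2) at t=0.4850
    y: enter (5,1) at t=1.6397
    x: enter (4,1) at t=2.4800
    y: enter (4,0) at t=2.7944 ← occupied
  → r_1 = 2.7944
beam 2: φ=-45°, α=330°
  dir = (cos 330°, sin 330°) = (0.8660, -0.5000); from cell (6,3)
  next x-line at t=0.8776, next y-line at t=0.8400; Δt_x=1.1547, Δt_y=2.0000
    y: enter (6,2) at t=0.8400
    x: enter (7,2) at t=0.8776 ← occupied
  → r_2 = 0.8776
beam 3: φ=45°, α=60°
  dir = (cos 60°, sin 60°) = (0.5000, 0.8660); from cell (6,3)
  next x-line at t=1.5200, next y-line at t=0.6697; Δt_x=2.0000, Δt_y=1.1547
    y: enter (6,4) at t=0.6697
    x: enter (7,4) at t=1.5200
    y: enter (7,5) at t=1.8244 ← occupied
  → r_3 = 1.8244
beam 4: φ=135°, α=150°
  dir = (cos 150°, sin 150°) = (-0.8660, 0.5000); from cell (6,3)
  next x-line at t=0.2771, next y-line at t=1.1600; Δt_x=1.1547, Δt_y=2.0000
    x: enter (5,3) at t=0.2771
    y: enter (5,4) at t=1.1600 ← occupied
  → r_4 = 1.1600

ranges = [2.7944, 0.8776, 1.8244, 1.1600]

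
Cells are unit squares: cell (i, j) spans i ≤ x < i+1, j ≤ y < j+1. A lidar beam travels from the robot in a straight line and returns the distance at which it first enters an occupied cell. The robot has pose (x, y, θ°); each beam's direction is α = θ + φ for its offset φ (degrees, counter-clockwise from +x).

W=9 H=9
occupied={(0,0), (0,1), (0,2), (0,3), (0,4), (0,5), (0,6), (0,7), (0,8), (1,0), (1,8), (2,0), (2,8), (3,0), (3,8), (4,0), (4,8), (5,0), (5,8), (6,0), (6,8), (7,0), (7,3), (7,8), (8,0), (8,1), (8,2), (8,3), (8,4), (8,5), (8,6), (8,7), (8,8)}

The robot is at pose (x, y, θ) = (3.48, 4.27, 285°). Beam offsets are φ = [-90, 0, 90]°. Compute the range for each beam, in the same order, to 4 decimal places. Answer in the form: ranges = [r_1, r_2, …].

ranges = [2.5675, 3.3854, 4.6794]

beam 1: φ=-90°, α=195°
  dir = (cos 195°, sin 195°) = (-0.9659, -0.2588); from cell (3,4)
  next x-line at t=0.4969, next y-line at t=1.0432; Δt_x=1.0353, Δt_y=3.8637
    x: enter (2,4) at t=0.4969
    y: enter (2,3) at t=1.0432
    x: enter (1,3) at t=1.5322
    x: enter (0,3) at t=2.5675 ← occupied
  → r_1 = 2.5675
beam 2: φ=0°, α=285°
  dir = (cos 285°, sin 285°) = (0.2588, -0.9659); from cell (3,4)
  next x-line at t=2.0091, next y-line at t=0.2795; Δt_x=3.8637, Δt_y=1.0353
    y: enter (3,3) at t=0.2795
    y: enter (3,2) at t=1.3148
    x: enter (4,2) at t=2.0091
    y: enter (4,1) at t=2.3501
    y: enter (4,0) at t=3.3854 ← occupied
  → r_2 = 3.3854
beam 3: φ=90°, α=15°
  dir = (cos 15°, sin 15°) = (0.9659, 0.2588); from cell (3,4)
  next x-line at t=0.5383, next y-line at t=2.8205; Δt_x=1.0353, Δt_y=3.8637
    x: enter (4,4) at t=0.5383
    x: enter (5,4) at t=1.5736
    x: enter (6,4) at t=2.6089
    y: enter (6,5) at t=2.8205
    x: enter (7,5) at t=3.6442
    x: enter (8,5) at t=4.6794 ← occupied
  → r_3 = 4.6794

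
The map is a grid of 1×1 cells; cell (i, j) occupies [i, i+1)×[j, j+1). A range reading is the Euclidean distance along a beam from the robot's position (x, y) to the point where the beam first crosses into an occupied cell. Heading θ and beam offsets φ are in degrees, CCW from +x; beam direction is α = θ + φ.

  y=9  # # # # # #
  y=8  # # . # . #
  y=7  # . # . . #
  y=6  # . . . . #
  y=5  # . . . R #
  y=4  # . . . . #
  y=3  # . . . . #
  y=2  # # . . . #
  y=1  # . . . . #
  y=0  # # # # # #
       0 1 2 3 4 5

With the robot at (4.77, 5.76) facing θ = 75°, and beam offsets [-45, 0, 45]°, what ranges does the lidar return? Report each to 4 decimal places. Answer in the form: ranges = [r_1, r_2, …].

beam 1: φ=-45°, α=30°
  cosα=0.8660 sinα=0.5000 | (4,5) | tMaxX 0.2656 tMaxY 0.4800 | tΔX 1.1547 tΔY 2.0000
    t=0.2656 [x] (5,5) — stop
  → r_1 = 0.2656
beam 2: φ=0°, α=75°
  cosα=0.2588 sinα=0.9659 | (4,5) | tMaxX 0.8887 tMaxY 0.2485 | tΔX 3.8637 tΔY 1.0353
    t=0.2485 [y] (4,6)
    t=0.8887 [x] (5,6) — stop
  → r_2 = 0.8887
beam 3: φ=45°, α=120°
  cosα=-0.5000 sinα=0.8660 | (4,5) | tMaxX 1.5400 tMaxY 0.2771 | tΔX 2.0000 tΔY 1.1547
    t=0.2771 [y] (4,6)
    t=1.4318 [y] (4,7)
    t=1.5400 [x] (3,7)
    t=2.5865 [y] (3,8) — stop
  → r_3 = 2.5865

ranges = [0.2656, 0.8887, 2.5865]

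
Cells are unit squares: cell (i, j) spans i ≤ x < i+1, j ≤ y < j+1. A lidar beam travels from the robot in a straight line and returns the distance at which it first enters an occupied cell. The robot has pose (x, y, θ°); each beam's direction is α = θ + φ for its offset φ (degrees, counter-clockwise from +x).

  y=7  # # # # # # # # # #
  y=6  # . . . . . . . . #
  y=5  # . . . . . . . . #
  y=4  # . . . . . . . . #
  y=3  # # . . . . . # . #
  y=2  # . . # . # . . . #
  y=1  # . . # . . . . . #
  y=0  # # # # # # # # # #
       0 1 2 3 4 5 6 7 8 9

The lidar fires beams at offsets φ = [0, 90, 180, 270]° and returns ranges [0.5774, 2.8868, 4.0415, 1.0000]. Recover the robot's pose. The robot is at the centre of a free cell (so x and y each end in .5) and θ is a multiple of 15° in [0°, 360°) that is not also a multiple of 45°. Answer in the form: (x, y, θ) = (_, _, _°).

Enumerate (i+0.5, j+0.5, θ) over the 43 free cells and 16 admissible headings. For each, cast all 4 beams and compare to the given ranges.
  (1.5, 4.5, 330°): beam 1 = 4.0415 ≠ 0.5774 ✗
  (6.5, 1.5, 15°): beam 1 = 2.5882 ≠ 0.5774 ✗
  (5.5, 3.5, 105°): beam 1 = 3.6235 ≠ 0.5774 ✗
  (8.5, 5.5, 120°): beam 1 = 1.7321 ≠ 0.5774 ✗
  (1.5, 6.5, 60°): beam 2 = 0.5774 ≠ 2.8868 ✗
  …
  (3.5, 6.5, 120°): r_1=0.5774, r_2=2.8868, r_3=4.0415, r_4=1.0000 — all match ✓
Unique over the lattice → pose = (3.5, 6.5, 120°).

(x, y, θ) = (3.5, 6.5, 120°)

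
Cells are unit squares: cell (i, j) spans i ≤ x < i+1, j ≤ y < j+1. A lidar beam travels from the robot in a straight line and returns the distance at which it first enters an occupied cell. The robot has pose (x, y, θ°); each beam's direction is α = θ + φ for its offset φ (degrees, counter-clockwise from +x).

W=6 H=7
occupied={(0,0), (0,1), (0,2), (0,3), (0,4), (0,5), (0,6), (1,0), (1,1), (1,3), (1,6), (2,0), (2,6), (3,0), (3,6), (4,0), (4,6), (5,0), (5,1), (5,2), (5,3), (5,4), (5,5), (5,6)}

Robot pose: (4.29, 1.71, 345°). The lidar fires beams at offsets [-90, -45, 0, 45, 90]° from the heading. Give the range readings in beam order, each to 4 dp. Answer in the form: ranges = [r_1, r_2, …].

beam 1: φ=-90°, α=255°
  d=(-0.2588,-0.9659)  start (4,1)  tX=1.1205 tY=0.7350  stride 1/|dx|=3.8637 1/|dy|=1.0353
    cross y-line → (4,0), t=0.7350 (wall)
  → r_1 = 0.7350
beam 2: φ=-45°, α=300°
  d=(0.5000,-0.8660)  start (4,1)  tX=1.4200 tY=0.8198  stride 1/|dx|=2.0000 1/|dy|=1.1547
    cross y-line → (4,0), t=0.8198 (wall)
  → r_2 = 0.8198
beam 3: φ=0°, α=345°
  d=(0.9659,-0.2588)  start (4,1)  tX=0.7350 tY=2.7432  stride 1/|dx|=1.0353 1/|dy|=3.8637
    cross x-line → (5,1), t=0.7350 (wall)
  → r_3 = 0.7350
beam 4: φ=45°, α=30°
  d=(0.8660,0.5000)  start (4,1)  tX=0.8198 tY=0.5800  stride 1/|dx|=1.1547 1/|dy|=2.0000
    cross y-line → (4,2), t=0.5800
    cross x-line → (5,2), t=0.8198 (wall)
  → r_4 = 0.8198
beam 5: φ=90°, α=75°
  d=(0.2588,0.9659)  start (4,1)  tX=2.7432 tY=0.3002  stride 1/|dx|=3.8637 1/|dy|=1.0353
    cross y-line → (4,2), t=0.3002
    cross y-line → (4,3), t=1.3355
    cross y-line → (4,4), t=2.3708
    cross x-line → (5,4), t=2.7432 (wall)
  → r_5 = 2.7432

ranges = [0.7350, 0.8198, 0.7350, 0.8198, 2.7432]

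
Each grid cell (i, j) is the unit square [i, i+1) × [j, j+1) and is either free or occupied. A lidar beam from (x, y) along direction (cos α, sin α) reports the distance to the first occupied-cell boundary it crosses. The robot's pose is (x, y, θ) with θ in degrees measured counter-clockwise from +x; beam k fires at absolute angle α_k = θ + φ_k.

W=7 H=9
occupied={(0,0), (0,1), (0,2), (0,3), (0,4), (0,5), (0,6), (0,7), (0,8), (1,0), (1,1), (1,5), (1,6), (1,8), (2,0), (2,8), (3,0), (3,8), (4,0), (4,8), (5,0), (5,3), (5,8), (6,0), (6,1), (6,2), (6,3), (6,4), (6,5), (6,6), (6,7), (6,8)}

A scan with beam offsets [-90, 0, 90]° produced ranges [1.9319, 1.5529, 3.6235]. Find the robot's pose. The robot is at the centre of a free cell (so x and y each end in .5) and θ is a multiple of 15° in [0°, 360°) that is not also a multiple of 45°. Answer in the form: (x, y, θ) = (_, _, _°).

(x, y, θ) = (2.5, 4.5, 195°)

Enumerate (i+0.5, j+0.5, θ) over the 31 free cells and 16 admissible headings. For each, cast all 3 beams and compare to the given ranges.
  (4.5, 6.5, 105°): beam 1 = 1.5529 ≠ 1.9319 ✗
  (3.5, 5.5, 210°): beam 1 = 2.8868 ≠ 1.9319 ✗
  (3.5, 5.5, 285°): beam 1 = 1.5529 ≠ 1.9319 ✗
  (3.5, 4.5, 60°): beam 1 = 1.7321 ≠ 1.9319 ✗
  …
  (2.5, 4.5, 195°): r_1=1.9319, r_2=1.5529, r_3=3.6235 — all match ✓
Only this pose fits every beam.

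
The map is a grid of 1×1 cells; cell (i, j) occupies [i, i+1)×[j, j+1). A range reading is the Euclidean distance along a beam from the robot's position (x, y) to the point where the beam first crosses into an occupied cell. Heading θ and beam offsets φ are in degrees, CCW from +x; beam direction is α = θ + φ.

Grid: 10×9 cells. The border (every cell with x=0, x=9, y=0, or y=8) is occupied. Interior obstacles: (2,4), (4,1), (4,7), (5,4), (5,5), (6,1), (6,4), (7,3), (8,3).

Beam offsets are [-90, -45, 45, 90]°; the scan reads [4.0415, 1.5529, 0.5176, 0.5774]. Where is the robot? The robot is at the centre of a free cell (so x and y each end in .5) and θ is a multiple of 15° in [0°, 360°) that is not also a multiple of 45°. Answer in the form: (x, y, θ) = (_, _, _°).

(x, y, θ) = (8.5, 4.5, 210°)

The pose lattice has 47·16 = 752 candidates. Test each by forward raycasting.
  (6.5, 3.5, 255°): beam 1 = 3.6235 ≠ 4.0415 ✗
  (7.5, 5.5, 75°): beam 1 = 1.5529 ≠ 4.0415 ✗
  (4.5, 5.5, 195°): beam 1 = 1.5529 ≠ 4.0415 ✗
  (2.5, 7.5, 15°): beam 1 = 5.7956 ≠ 4.0415 ✗
  (3.5, 4.5, 105°): beam 1 = 1.5529 ≠ 4.0415 ✗
  …
  (8.5, 4.5, 210°): r_1=4.0415, r_2=1.5529, r_3=0.5176, r_4=0.5774 — all match ✓
Only this pose fits every beam.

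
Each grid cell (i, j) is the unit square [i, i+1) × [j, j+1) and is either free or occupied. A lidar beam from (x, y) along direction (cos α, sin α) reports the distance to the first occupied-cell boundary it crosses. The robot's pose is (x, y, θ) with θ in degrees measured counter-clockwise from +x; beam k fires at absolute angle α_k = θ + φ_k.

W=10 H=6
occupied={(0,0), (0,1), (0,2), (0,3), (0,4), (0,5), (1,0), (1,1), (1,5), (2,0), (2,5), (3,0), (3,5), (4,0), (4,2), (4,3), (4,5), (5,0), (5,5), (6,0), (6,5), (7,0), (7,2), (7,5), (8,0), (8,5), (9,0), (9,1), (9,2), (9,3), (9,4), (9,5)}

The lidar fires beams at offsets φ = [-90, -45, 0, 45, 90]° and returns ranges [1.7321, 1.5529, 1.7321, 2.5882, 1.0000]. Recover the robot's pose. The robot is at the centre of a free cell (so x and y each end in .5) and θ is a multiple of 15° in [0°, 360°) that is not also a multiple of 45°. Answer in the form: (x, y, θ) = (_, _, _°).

(x, y, θ) = (6.5, 3.5, 210°)

The pose lattice has 28·16 = 448 candidates. Test each by forward raycasting.
  (2.5, 3.5, 285°): beam 1 = 1.5529 ≠ 1.7321 ✗
  (1.5, 2.5, 150°): beam 1 = 2.8868 ≠ 1.7321 ✗
  (6.5, 4.5, 165°): beam 1 = 0.5176 ≠ 1.7321 ✗
  (4.5, 1.5, 255°): beam 1 = 3.6235 ≠ 1.7321 ✗
  …
  (6.5, 3.5, 210°): r_1=1.7321, r_2=1.5529, r_3=1.7321, r_4=2.5882, r_5=1.0000 — all match ✓
Unique over the lattice → pose = (6.5, 3.5, 210°).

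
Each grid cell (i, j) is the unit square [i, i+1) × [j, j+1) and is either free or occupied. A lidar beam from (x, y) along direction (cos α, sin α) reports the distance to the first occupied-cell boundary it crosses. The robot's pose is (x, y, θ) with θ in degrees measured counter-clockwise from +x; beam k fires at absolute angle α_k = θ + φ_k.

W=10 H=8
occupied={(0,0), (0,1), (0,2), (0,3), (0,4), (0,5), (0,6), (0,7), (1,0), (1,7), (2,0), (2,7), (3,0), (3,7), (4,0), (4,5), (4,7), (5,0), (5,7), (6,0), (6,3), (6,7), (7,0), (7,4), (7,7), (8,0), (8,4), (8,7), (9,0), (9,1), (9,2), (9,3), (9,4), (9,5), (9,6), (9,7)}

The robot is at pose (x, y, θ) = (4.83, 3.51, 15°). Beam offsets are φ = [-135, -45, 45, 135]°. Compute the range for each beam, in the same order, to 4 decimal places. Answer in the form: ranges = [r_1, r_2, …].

ranges = [2.8983, 4.8151, 4.0299, 4.4225]

beam 1: φ=-135°, α=240°
  dir = (cos 240°, sin 240°) = (-0.5000, -0.8660); from cell (4,3)
  next x-line at t=1.6600, next y-line at t=0.5889; Δt_x=2.0000, Δt_y=1.1547
    y: enter (4,2) at t=0.5889
    x: enter (3,2) at t=1.6600
    y: enter (3,1) at t=1.7436
    y: enter (3,0) at t=2.8983 ← occupied
  → r_1 = 2.8983
beam 2: φ=-45°, α=330°
  dir = (cos 330°, sin 330°) = (0.8660, -0.5000); from cell (4,3)
  next x-line at t=0.1963, next y-line at t=1.0200; Δt_x=1.1547, Δt_y=2.0000
    x: enter (5,3) at t=0.1963
    y: enter (5,2) at t=1.0200
    x: enter (6,2) at t=1.3510
    x: enter (7,2) at t=2.5057
    y: enter (7,1) at t=3.0200
    x: enter (8,1) at t=3.6604
    x: enter (9,1) at t=4.8151 ← occupied
  → r_2 = 4.8151
beam 3: φ=45°, α=60°
  dir = (cos 60°, sin 60°) = (0.5000, 0.8660); from cell (4,3)
  next x-line at t=0.3400, next y-line at t=0.5658; Δt_x=2.0000, Δt_y=1.1547
    x: enter (5,3) at t=0.3400
    y: enter (5,4) at t=0.5658
    y: enter (5,5) at t=1.7205
    x: enter (6,5) at t=2.3400
    y: enter (6,6) at t=2.8752
    y: enter (6,7) at t=4.0299 ← occupied
  → r_3 = 4.0299
beam 4: φ=135°, α=150°
  dir = (cos 150°, sin 150°) = (-0.8660, 0.5000); from cell (4,3)
  next x-line at t=0.9584, next y-line at t=0.9800; Δt_x=1.1547, Δt_y=2.0000
    x: enter (3,3) at t=0.9584
    y: enter (3,4) at t=0.9800
    x: enter (2,4) at t=2.1131
    y: enter (2,5) at t=2.9800
    x: enter (1,5) at t=3.2678
    x: enter (0,5) at t=4.4225 ← occupied
  → r_4 = 4.4225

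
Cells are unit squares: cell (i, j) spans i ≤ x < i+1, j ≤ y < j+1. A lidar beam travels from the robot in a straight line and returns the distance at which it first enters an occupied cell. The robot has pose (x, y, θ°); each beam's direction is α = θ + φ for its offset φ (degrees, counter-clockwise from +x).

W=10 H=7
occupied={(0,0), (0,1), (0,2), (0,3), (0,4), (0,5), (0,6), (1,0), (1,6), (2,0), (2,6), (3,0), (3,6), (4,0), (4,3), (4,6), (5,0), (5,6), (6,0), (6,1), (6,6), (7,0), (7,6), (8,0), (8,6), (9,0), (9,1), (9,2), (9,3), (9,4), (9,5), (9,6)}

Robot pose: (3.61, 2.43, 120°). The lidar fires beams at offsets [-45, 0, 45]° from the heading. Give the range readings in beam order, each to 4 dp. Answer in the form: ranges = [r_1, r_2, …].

ranges = [1.5068, 4.1223, 2.7021]

beam 1: φ=-45°, α=75°
  d=(0.2588,0.9659)  start (3,2)  tX=1.5068 tY=0.5901  stride 1/|dx|=3.8637 1/|dy|=1.0353
    cross y-line → (3,3), t=0.5901
    cross x-line → (4,3), t=1.5068 (wall)
  → r_1 = 1.5068
beam 2: φ=0°, α=120°
  d=(-0.5000,0.8660)  start (3,2)  tX=1.2200 tY=0.6582  stride 1/|dx|=2.0000 1/|dy|=1.1547
    cross y-line → (3,3), t=0.6582
    cross x-line → (2,3), t=1.2200
    cross y-line → (2,4), t=1.8129
    cross y-line → (2,5), t=2.9676
    cross x-line → (1,5), t=3.2200
    cross y-line → (1,6), t=4.1223 (wall)
  → r_2 = 4.1223
beam 3: φ=45°, α=165°
  d=(-0.9659,0.2588)  start (3,2)  tX=0.6315 tY=2.2023  stride 1/|dx|=1.0353 1/|dy|=3.8637
    cross x-line → (2,2), t=0.6315
    cross x-line → (1,2), t=1.6668
    cross y-line → (1,3), t=2.2023
    cross x-line → (0,3), t=2.7021 (wall)
  → r_3 = 2.7021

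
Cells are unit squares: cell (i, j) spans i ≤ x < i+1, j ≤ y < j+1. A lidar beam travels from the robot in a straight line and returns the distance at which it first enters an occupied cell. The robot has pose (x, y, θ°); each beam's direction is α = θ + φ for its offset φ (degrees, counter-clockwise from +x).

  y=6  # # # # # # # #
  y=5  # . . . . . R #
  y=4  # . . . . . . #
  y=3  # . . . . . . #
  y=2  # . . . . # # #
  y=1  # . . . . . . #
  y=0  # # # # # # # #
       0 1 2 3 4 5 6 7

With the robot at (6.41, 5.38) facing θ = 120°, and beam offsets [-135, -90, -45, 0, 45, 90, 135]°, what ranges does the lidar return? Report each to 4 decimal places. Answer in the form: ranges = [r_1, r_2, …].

ranges = [0.6108, 0.6813, 0.6419, 0.7159, 2.3955, 6.2469, 2.4640]

beam 1: φ=-135°, α=345°
  direction (0.9659, -0.2588); cell (6,5); t to first gridline: x 0.6108, y 1.4682 (then +1.0353 / +3.8637)
    (7,5) via x @ 0.6108  # hit
  → r_1 = 0.6108
beam 2: φ=-90°, α=30°
  direction (0.8660, 0.5000); cell (6,5); t to first gridline: x 0.6813, y 1.2400 (then +1.1547 / +2.0000)
    (7,5) via x @ 0.6813  # hit
  → r_2 = 0.6813
beam 3: φ=-45°, α=75°
  direction (0.2588, 0.9659); cell (6,5); t to first gridline: x 2.2796, y 0.6419 (then +3.8637 / +1.0353)
    (6,6) via y @ 0.6419  # hit
  → r_3 = 0.6419
beam 4: φ=0°, α=120°
  direction (-0.5000, 0.8660); cell (6,5); t to first gridline: x 0.8200, y 0.7159 (then +2.0000 / +1.1547)
    (6,6) via y @ 0.7159  # hit
  → r_4 = 0.7159
beam 5: φ=45°, α=165°
  direction (-0.9659, 0.2588); cell (6,5); t to first gridline: x 0.4245, y 2.3955 (then +1.0353 / +3.8637)
    (5,5) via x @ 0.4245
    (4,5) via x @ 1.4597
    (4,6) via y @ 2.3955  # hit
  → r_5 = 2.3955
beam 6: φ=90°, α=210°
  direction (-0.8660, -0.5000); cell (6,5); t to first gridline: x 0.4734, y 0.7600 (then +1.1547 / +2.0000)
    (5,5) via x @ 0.4734
    (5,4) via y @ 0.7600
    (4,4) via x @ 1.6281
    (4,3) via y @ 2.7600
    (3,3) via x @ 2.7828
    (2,3) via x @ 3.9375
    (2,2) via y @ 4.7600
    (1,2) via x @ 5.0922
    (0,2) via x @ 6.2469  # hit
  → r_6 = 6.2469
beam 7: φ=135°, α=255°
  direction (-0.2588, -0.9659); cell (6,5); t to first gridline: x 1.5841, y 0.3934 (then +3.8637 / +1.0353)
    (6,4) via y @ 0.3934
    (6,3) via y @ 1.4287
    (5,3) via x @ 1.5841
    (5,2) via y @ 2.4640  # hit
  → r_7 = 2.4640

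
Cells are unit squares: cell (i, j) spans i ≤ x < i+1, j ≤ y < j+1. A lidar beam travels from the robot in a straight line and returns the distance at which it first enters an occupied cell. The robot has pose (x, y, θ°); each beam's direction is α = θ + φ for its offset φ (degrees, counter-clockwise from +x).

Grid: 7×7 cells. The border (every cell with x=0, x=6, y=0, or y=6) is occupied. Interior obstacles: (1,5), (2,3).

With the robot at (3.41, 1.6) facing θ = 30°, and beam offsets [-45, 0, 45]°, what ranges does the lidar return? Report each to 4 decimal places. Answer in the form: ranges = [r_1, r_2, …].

ranges = [2.3182, 2.9907, 4.5552]

beam 1: φ=-45°, α=345°
  d=(0.9659,-0.2588)  start (3,1)  tX=0.6108 tY=2.3182  stride 1/|dx|=1.0353 1/|dy|=3.8637
    cross x-line → (4,1), t=0.6108
    cross x-line → (5,1), t=1.6461
    cross y-line → (5,0), t=2.3182 (wall)
  → r_1 = 2.3182
beam 2: φ=0°, α=30°
  d=(0.8660,0.5000)  start (3,1)  tX=0.6813 tY=0.8000  stride 1/|dx|=1.1547 1/|dy|=2.0000
    cross x-line → (4,1), t=0.6813
    cross y-line → (4,2), t=0.8000
    cross x-line → (5,2), t=1.8360
    cross y-line → (5,3), t=2.8000
    cross x-line → (6,3), t=2.9907 (wall)
  → r_2 = 2.9907
beam 3: φ=45°, α=75°
  d=(0.2588,0.9659)  start (3,1)  tX=2.2796 tY=0.4141  stride 1/|dx|=3.8637 1/|dy|=1.0353
    cross y-line → (3,2), t=0.4141
    cross y-line → (3,3), t=1.4494
    cross x-line → (4,3), t=2.2796
    cross y-line → (4,4), t=2.4847
    cross y-line → (4,5), t=3.5199
    cross y-line → (4,6), t=4.5552 (wall)
  → r_3 = 4.5552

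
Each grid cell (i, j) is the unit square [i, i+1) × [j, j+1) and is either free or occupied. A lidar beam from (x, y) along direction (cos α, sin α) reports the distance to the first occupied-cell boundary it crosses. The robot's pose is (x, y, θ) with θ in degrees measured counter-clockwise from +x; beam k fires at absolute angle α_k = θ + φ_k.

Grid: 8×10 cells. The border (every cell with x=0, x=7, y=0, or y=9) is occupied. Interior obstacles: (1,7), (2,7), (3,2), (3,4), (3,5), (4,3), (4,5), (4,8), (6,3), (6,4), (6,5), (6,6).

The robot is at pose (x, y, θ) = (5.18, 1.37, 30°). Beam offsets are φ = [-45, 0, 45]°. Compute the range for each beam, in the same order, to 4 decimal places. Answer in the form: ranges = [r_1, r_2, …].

ranges = [1.4296, 2.1016, 3.1682]

beam 1: φ=-45°, α=345°
  d=(0.9659,-0.2588)  start (5,1)  tX=0.8489 tY=1.4296  stride 1/|dx|=1.0353 1/|dy|=3.8637
    cross x-line → (6,1), t=0.8489
    cross y-line → (6,0), t=1.4296 (wall)
  → r_1 = 1.4296
beam 2: φ=0°, α=30°
  d=(0.8660,0.5000)  start (5,1)  tX=0.9469 tY=1.2600  stride 1/|dx|=1.1547 1/|dy|=2.0000
    cross x-line → (6,1), t=0.9469
    cross y-line → (6,2), t=1.2600
    cross x-line → (7,2), t=2.1016 (wall)
  → r_2 = 2.1016
beam 3: φ=45°, α=75°
  d=(0.2588,0.9659)  start (5,1)  tX=3.1682 tY=0.6522  stride 1/|dx|=3.8637 1/|dy|=1.0353
    cross y-line → (5,2), t=0.6522
    cross y-line → (5,3), t=1.6875
    cross y-line → (5,4), t=2.7228
    cross x-line → (6,4), t=3.1682 (wall)
  → r_3 = 3.1682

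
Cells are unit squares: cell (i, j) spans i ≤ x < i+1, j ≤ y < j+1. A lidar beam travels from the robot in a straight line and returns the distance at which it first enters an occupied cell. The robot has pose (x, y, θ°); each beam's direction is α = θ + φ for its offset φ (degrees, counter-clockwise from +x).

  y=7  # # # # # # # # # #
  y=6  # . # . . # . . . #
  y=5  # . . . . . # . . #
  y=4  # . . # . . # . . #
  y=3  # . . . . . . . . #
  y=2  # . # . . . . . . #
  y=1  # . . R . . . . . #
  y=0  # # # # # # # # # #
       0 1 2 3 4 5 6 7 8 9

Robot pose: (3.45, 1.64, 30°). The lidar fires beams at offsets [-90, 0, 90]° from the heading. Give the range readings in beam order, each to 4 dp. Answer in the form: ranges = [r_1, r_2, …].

ranges = [0.7390, 6.4086, 0.9000]

beam 1: φ=-90°, α=300°
  dir = (cos 300°, sin 300°) = (0.5000, -0.8660); from cell (3,1)
  next x-line at t=1.1000, next y-line at t=0.7390; Δt_x=2.0000, Δt_y=1.1547
    y: enter (3,0) at t=0.7390 ← occupied
  → r_1 = 0.7390
beam 2: φ=0°, α=30°
  dir = (cos 30°, sin 30°) = (0.8660, 0.5000); from cell (3,1)
  next x-line at t=0.6351, next y-line at t=0.7200; Δt_x=1.1547, Δt_y=2.0000
    x: enter (4,1) at t=0.6351
    y: enter (4,2) at t=0.7200
    x: enter (5,2) at t=1.7898
    y: enter (5,3) at t=2.7200
    x: enter (6,3) at t=2.9445
    x: enter (7,3) at t=4.0992
    y: enter (7,4) at t=4.7200
    x: enter (8,4) at t=5.2539
    x: enter (9,4) at t=6.4086 ← occupied
  → r_2 = 6.4086
beam 3: φ=90°, α=120°
  dir = (cos 120°, sin 120°) = (-0.5000, 0.8660); from cell (3,1)
  next x-line at t=0.9000, next y-line at t=0.4157; Δt_x=2.0000, Δt_y=1.1547
    y: enter (3,2) at t=0.4157
    x: enter (2,2) at t=0.9000 ← occupied
  → r_3 = 0.9000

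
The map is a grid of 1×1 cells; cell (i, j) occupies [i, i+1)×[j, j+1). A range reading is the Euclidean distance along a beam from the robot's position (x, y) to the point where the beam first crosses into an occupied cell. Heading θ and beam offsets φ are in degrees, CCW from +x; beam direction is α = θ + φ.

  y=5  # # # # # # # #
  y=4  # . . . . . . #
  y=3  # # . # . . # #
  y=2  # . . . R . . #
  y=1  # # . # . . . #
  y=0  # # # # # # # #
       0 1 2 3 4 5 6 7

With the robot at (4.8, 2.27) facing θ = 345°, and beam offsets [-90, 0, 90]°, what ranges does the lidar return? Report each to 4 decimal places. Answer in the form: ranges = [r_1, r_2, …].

ranges = [1.3148, 2.2776, 2.8263]

beam 1: φ=-90°, α=255°
  d=(-0.2588,-0.9659)  start (4,2)  tX=3.0910 tY=0.2795  stride 1/|dx|=3.8637 1/|dy|=1.0353
    cross y-line → (4,1), t=0.2795
    cross y-line → (4,0), t=1.3148 (wall)
  → r_1 = 1.3148
beam 2: φ=0°, α=345°
  d=(0.9659,-0.2588)  start (4,2)  tX=0.2071 tY=1.0432  stride 1/|dx|=1.0353 1/|dy|=3.8637
    cross x-line → (5,2), t=0.2071
    cross y-line → (5,1), t=1.0432
    cross x-line → (6,1), t=1.2423
    cross x-line → (7,1), t=2.2776 (wall)
  → r_2 = 2.2776
beam 3: φ=90°, α=75°
  d=(0.2588,0.9659)  start (4,2)  tX=0.7727 tY=0.7558  stride 1/|dx|=3.8637 1/|dy|=1.0353
    cross y-line → (4,3), t=0.7558
    cross x-line → (5,3), t=0.7727
    cross y-line → (5,4), t=1.7910
    cross y-line → (5,5), t=2.8263 (wall)
  → r_3 = 2.8263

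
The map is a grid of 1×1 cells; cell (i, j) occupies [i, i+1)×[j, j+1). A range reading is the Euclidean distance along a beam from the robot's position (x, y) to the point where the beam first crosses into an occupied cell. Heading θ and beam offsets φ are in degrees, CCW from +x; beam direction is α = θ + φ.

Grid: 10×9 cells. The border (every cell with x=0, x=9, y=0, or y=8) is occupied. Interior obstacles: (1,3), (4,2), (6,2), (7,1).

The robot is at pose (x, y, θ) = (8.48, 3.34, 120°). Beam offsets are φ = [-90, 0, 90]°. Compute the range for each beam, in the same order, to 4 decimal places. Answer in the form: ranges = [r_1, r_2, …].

ranges = [0.6004, 5.3809, 1.7090]

beam 1: φ=-90°, α=30°
  dir = (cos 30°, sin 30°) = (0.8660, 0.5000); from cell (8,3)
  next x-line at t=0.6004, next y-line at t=1.3200; Δt_x=1.1547, Δt_y=2.0000
    x: enter (9,3) at t=0.6004 ← occupied
  → r_1 = 0.6004
beam 2: φ=0°, α=120°
  dir = (cos 120°, sin 120°) = (-0.5000, 0.8660); from cell (8,3)
  next x-line at t=0.9600, next y-line at t=0.7621; Δt_x=2.0000, Δt_y=1.1547
    y: enter (8,4) at t=0.7621
    x: enter (7,4) at t=0.9600
    y: enter (7,5) at t=1.9168
    x: enter (6,5) at t=2.9600
    y: enter (6,6) at t=3.0715
    y: enter (6,7) at t=4.2262
    x: enter (5,7) at t=4.9600
    y: enter (5,8) at t=5.3809 ← occupied
  → r_2 = 5.3809
beam 3: φ=90°, α=210°
  dir = (cos 210°, sin 210°) = (-0.8660, -0.5000); from cell (8,3)
  next x-line at t=0.5543, next y-line at t=0.6800; Δt_x=1.1547, Δt_y=2.0000
    x: enter (7,3) at t=0.5543
    y: enter (7,2) at t=0.6800
    x: enter (6,2) at t=1.7090 ← occupied
  → r_3 = 1.7090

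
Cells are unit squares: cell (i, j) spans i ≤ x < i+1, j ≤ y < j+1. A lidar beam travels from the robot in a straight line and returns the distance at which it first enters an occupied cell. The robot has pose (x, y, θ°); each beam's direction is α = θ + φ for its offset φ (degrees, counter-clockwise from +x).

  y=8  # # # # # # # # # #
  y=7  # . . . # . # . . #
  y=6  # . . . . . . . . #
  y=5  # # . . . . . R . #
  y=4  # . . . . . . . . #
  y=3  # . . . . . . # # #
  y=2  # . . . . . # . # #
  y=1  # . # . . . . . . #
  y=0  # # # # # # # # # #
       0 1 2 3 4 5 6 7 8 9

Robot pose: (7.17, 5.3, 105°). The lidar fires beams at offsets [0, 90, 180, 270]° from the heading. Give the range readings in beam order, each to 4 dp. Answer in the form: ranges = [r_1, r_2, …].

beam 1: φ=0°, α=105°
  dir = (cos 105°, sin 105°) = (-0.2588, 0.9659); from cell (7,5)
  next x-line at t=0.6568, next y-line at t=0.7247; Δt_x=3.8637, Δt_y=1.0353
    x: enter (6,5) at t=0.6568
    y: enter (6,6) at t=0.7247
    y: enter (6,7) at t=1.7600 ← occupied
  → r_1 = 1.7600
beam 2: φ=90°, α=195°
  dir = (cos 195°, sin 195°) = (-0.9659, -0.2588); from cell (7,5)
  next x-line at t=0.1760, next y-line at t=1.1591; Δt_x=1.0353, Δt_y=3.8637
    x: enter (6,5) at t=0.1760
    y: enter (6,4) at t=1.1591
    x: enter (5,4) at t=1.2113
    x: enter (4,4) at t=2.2465
    x: enter (3,4) at t=3.2818
    x: enter (2,4) at t=4.3171
    y: enter (2,3) at t=5.0228
    x: enter (1,3) at t=5.3524
    x: enter (0,3) at t=6.3877 ← occupied
  → r_2 = 6.3877
beam 3: φ=180°, α=285°
  dir = (cos 285°, sin 285°) = (0.2588, -0.9659); from cell (7,5)
  next x-line at t=3.2069, next y-line at t=0.3106; Δt_x=3.8637, Δt_y=1.0353
    y: enter (7,4) at t=0.3106
    y: enter (7,3) at t=1.3459 ← occupied
  → r_3 = 1.3459
beam 4: φ=270°, α=15°
  dir = (cos 15°, sin 15°) = (0.9659, 0.2588); from cell (7,5)
  next x-line at t=0.8593, next y-line at t=2.7046; Δt_x=1.0353, Δt_y=3.8637
    x: enter (8,5) at t=0.8593
    x: enter (9,5) at t=1.8946 ← occupied
  → r_4 = 1.8946

ranges = [1.7600, 6.3877, 1.3459, 1.8946]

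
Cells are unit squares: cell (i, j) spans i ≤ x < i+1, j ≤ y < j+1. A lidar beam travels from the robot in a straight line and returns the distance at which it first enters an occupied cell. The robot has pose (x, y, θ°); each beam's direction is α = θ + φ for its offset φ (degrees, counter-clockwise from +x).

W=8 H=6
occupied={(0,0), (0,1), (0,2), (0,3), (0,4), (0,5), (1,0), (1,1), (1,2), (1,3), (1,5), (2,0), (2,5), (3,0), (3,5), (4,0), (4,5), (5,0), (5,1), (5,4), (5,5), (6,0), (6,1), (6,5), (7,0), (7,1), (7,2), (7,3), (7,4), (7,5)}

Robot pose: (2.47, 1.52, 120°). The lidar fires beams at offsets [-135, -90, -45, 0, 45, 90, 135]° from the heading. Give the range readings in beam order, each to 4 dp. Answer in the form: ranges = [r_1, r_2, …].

beam 1: φ=-135°, α=345°
  direction (0.9659, -0.2588); cell (2,1); t to first gridline: x 0.5487, y 2.0091 (then +1.0353 / +3.8637)
    (3,1) via x @ 0.5487
    (4,1) via x @ 1.5840
    (4,0) via y @ 2.0091  # hit
  → r_1 = 2.0091
beam 2: φ=-90°, α=30°
  direction (0.8660, 0.5000); cell (2,1); t to first gridline: x 0.6120, y 0.9600 (then +1.1547 / +2.0000)
    (3,1) via x @ 0.6120
    (3,2) via y @ 0.9600
    (4,2) via x @ 1.7667
    (5,2) via x @ 2.9214
    (5,3) via y @ 2.9600
    (6,3) via x @ 4.0761
    (6,4) via y @ 4.9600
    (7,4) via x @ 5.2308  # hit
  → r_2 = 5.2308
beam 3: φ=-45°, α=75°
  direction (0.2588, 0.9659); cell (2,1); t to first gridline: x 2.0478, y 0.4969 (then +3.8637 / +1.0353)
    (2,2) via y @ 0.4969
    (2,3) via y @ 1.5322
    (3,3) via x @ 2.0478
    (3,4) via y @ 2.5675
    (3,5) via y @ 3.6028  # hit
  → r_3 = 3.6028
beam 4: φ=0°, α=120°
  direction (-0.5000, 0.8660); cell (2,1); t to first gridline: x 0.9400, y 0.5543 (then +2.0000 / +1.1547)
    (2,2) via y @ 0.5543
    (1,2) via x @ 0.9400  # hit
  → r_4 = 0.9400
beam 5: φ=45°, α=165°
  direction (-0.9659, 0.2588); cell (2,1); t to first gridline: x 0.4866, y 1.8546 (then +1.0353 / +3.8637)
    (1,1) via x @ 0.4866  # hit
  → r_5 = 0.4866
beam 6: φ=90°, α=210°
  direction (-0.8660, -0.5000); cell (2,1); t to first gridline: x 0.5427, y 1.0400 (then +1.1547 / +2.0000)
    (1,1) via x @ 0.5427  # hit
  → r_6 = 0.5427
beam 7: φ=135°, α=255°
  direction (-0.2588, -0.9659); cell (2,1); t to first gridline: x 1.8159, y 0.5383 (then +3.8637 / +1.0353)
    (2,0) via y @ 0.5383  # hit
  → r_7 = 0.5383

ranges = [2.0091, 5.2308, 3.6028, 0.9400, 0.4866, 0.5427, 0.5383]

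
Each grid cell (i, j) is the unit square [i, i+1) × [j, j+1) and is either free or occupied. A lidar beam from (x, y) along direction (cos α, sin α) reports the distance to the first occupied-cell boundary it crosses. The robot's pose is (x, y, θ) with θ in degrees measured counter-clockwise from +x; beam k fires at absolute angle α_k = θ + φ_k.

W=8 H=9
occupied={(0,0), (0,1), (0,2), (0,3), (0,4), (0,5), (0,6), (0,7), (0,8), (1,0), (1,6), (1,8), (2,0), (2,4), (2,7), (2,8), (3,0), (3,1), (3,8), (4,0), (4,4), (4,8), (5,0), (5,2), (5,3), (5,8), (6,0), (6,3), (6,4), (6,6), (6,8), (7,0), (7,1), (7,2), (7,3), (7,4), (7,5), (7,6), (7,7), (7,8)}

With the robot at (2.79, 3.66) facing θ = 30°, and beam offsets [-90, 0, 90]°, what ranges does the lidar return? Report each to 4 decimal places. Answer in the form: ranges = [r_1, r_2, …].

beam 1: φ=-90°, α=300°
  dir = (cos 300°, sin 300°) = (0.5000, -0.8660); from cell (2,3)
  next x-line at t=0.4200, next y-line at t=0.7621; Δt_x=2.0000, Δt_y=1.1547
    x: enter (3,3) at t=0.4200
    y: enter (3,2) at t=0.7621
    y: enter (3,1) at t=1.9168 ← occupied
  → r_1 = 1.9168
beam 2: φ=0°, α=30°
  dir = (cos 30°, sin 30°) = (0.8660, 0.5000); from cell (2,3)
  next x-line at t=0.2425, next y-line at t=0.6800; Δt_x=1.1547, Δt_y=2.0000
    x: enter (3,3) at t=0.2425
    y: enter (3,4) at t=0.6800
    x: enter (4,4) at t=1.3972 ← occupied
  → r_2 = 1.3972
beam 3: φ=90°, α=120°
  dir = (cos 120°, sin 120°) = (-0.5000, 0.8660); from cell (2,3)
  next x-line at t=1.5800, next y-line at t=0.3926; Δt_x=2.0000, Δt_y=1.1547
    y: enter (2,4) at t=0.3926 ← occupied
  → r_3 = 0.3926

ranges = [1.9168, 1.3972, 0.3926]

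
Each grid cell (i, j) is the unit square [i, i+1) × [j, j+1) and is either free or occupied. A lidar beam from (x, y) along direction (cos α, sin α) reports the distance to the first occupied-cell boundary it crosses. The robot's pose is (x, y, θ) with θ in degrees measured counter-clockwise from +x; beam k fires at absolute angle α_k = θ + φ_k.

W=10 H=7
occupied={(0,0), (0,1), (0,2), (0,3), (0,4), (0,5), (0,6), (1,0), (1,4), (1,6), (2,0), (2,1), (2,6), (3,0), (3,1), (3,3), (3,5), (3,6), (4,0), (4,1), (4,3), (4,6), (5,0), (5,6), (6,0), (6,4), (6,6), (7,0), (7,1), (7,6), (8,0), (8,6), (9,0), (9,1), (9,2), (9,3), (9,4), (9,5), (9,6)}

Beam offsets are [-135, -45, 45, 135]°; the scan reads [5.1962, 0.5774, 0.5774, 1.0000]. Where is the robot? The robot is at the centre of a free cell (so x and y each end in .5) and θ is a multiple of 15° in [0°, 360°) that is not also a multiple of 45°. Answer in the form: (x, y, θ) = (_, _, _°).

Candidates: 31 free-cell centres × 16 headings = 496 poses. Raycast each; keep the one whose scan matches to 4 dp.
  (1.5, 5.5, 150°): beam 1 = 1.5529 ≠ 5.1962 ✗
  (2.5, 5.5, 210°): beam 1 = 0.5176 ≠ 5.1962 ✗
  (2.5, 5.5, 300°): beam 1 = 1.5529 ≠ 5.1962 ✗
  (2.5, 4.5, 120°): beam 1 = 1.9319 ≠ 5.1962 ✗
  (4.5, 2.5, 240°): beam 1 = 0.5176 ≠ 5.1962 ✗
  …
  (8.5, 5.5, 15°): r_1=5.1962, r_2=0.5774, r_3=0.5774, r_4=1.0000 — all match ✓
Only this pose fits every beam.

(x, y, θ) = (8.5, 5.5, 15°)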